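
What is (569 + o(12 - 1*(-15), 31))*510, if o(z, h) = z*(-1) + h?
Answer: 292230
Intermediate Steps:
o(z, h) = h - z (o(z, h) = -z + h = h - z)
(569 + o(12 - 1*(-15), 31))*510 = (569 + (31 - (12 - 1*(-15))))*510 = (569 + (31 - (12 + 15)))*510 = (569 + (31 - 1*27))*510 = (569 + (31 - 27))*510 = (569 + 4)*510 = 573*510 = 292230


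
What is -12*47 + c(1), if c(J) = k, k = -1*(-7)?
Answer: -557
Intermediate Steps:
k = 7
c(J) = 7
-12*47 + c(1) = -12*47 + 7 = -564 + 7 = -557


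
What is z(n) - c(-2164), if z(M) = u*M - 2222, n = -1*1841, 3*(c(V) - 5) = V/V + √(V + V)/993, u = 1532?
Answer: -8467918/3 - 2*I*√1082/2979 ≈ -2.8226e+6 - 0.022084*I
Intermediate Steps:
c(V) = 16/3 + √2*√V/2979 (c(V) = 5 + (V/V + √(V + V)/993)/3 = 5 + (1 + √(2*V)*(1/993))/3 = 5 + (1 + (√2*√V)*(1/993))/3 = 5 + (1 + √2*√V/993)/3 = 5 + (⅓ + √2*√V/2979) = 16/3 + √2*√V/2979)
n = -1841
z(M) = -2222 + 1532*M (z(M) = 1532*M - 2222 = -2222 + 1532*M)
z(n) - c(-2164) = (-2222 + 1532*(-1841)) - (16/3 + √2*√(-2164)/2979) = (-2222 - 2820412) - (16/3 + √2*(2*I*√541)/2979) = -2822634 - (16/3 + 2*I*√1082/2979) = -2822634 + (-16/3 - 2*I*√1082/2979) = -8467918/3 - 2*I*√1082/2979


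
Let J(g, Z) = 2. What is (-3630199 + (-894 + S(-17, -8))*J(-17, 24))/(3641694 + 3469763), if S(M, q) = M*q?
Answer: -3631715/7111457 ≈ -0.51068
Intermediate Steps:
(-3630199 + (-894 + S(-17, -8))*J(-17, 24))/(3641694 + 3469763) = (-3630199 + (-894 - 17*(-8))*2)/(3641694 + 3469763) = (-3630199 + (-894 + 136)*2)/7111457 = (-3630199 - 758*2)*(1/7111457) = (-3630199 - 1516)*(1/7111457) = -3631715*1/7111457 = -3631715/7111457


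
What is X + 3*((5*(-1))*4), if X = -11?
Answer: -71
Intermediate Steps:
X + 3*((5*(-1))*4) = -11 + 3*((5*(-1))*4) = -11 + 3*(-5*4) = -11 + 3*(-20) = -11 - 60 = -71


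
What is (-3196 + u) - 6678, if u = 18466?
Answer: 8592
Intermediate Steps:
(-3196 + u) - 6678 = (-3196 + 18466) - 6678 = 15270 - 6678 = 8592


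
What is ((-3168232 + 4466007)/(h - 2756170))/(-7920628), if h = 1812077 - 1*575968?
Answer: 1297775/12039837718308 ≈ 1.0779e-7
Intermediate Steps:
h = 1236109 (h = 1812077 - 575968 = 1236109)
((-3168232 + 4466007)/(h - 2756170))/(-7920628) = ((-3168232 + 4466007)/(1236109 - 2756170))/(-7920628) = (1297775/(-1520061))*(-1/7920628) = (1297775*(-1/1520061))*(-1/7920628) = -1297775/1520061*(-1/7920628) = 1297775/12039837718308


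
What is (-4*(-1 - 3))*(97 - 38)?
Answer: 944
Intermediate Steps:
(-4*(-1 - 3))*(97 - 38) = -4*(-4)*59 = 16*59 = 944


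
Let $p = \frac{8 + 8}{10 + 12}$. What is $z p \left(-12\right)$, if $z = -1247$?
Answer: $\frac{119712}{11} \approx 10883.0$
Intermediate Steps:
$p = \frac{8}{11}$ ($p = \frac{16}{22} = 16 \cdot \frac{1}{22} = \frac{8}{11} \approx 0.72727$)
$z p \left(-12\right) = \left(-1247\right) \frac{8}{11} \left(-12\right) = \left(- \frac{9976}{11}\right) \left(-12\right) = \frac{119712}{11}$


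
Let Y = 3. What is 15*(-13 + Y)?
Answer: -150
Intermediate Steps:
15*(-13 + Y) = 15*(-13 + 3) = 15*(-10) = -150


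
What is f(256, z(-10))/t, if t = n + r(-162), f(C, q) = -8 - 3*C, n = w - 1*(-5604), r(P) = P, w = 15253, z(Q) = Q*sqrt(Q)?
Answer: -776/20695 ≈ -0.037497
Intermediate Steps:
z(Q) = Q**(3/2)
n = 20857 (n = 15253 - 1*(-5604) = 15253 + 5604 = 20857)
t = 20695 (t = 20857 - 162 = 20695)
f(256, z(-10))/t = (-8 - 3*256)/20695 = (-8 - 768)*(1/20695) = -776*1/20695 = -776/20695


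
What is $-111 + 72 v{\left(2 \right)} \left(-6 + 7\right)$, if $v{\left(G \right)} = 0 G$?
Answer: $-111$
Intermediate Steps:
$v{\left(G \right)} = 0$
$-111 + 72 v{\left(2 \right)} \left(-6 + 7\right) = -111 + 72 \cdot 0 \left(-6 + 7\right) = -111 + 72 \cdot 0 \cdot 1 = -111 + 72 \cdot 0 = -111 + 0 = -111$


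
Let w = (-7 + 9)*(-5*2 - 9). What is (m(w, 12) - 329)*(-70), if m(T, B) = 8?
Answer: 22470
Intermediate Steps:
w = -38 (w = 2*(-10 - 9) = 2*(-19) = -38)
(m(w, 12) - 329)*(-70) = (8 - 329)*(-70) = -321*(-70) = 22470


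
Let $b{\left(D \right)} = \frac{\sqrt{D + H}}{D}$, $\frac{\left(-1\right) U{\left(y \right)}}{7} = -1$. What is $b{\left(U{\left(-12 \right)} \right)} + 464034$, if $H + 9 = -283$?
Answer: $464034 + \frac{i \sqrt{285}}{7} \approx 4.6403 \cdot 10^{5} + 2.4117 i$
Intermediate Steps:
$H = -292$ ($H = -9 - 283 = -292$)
$U{\left(y \right)} = 7$ ($U{\left(y \right)} = \left(-7\right) \left(-1\right) = 7$)
$b{\left(D \right)} = \frac{\sqrt{-292 + D}}{D}$ ($b{\left(D \right)} = \frac{\sqrt{D - 292}}{D} = \frac{\sqrt{-292 + D}}{D}$)
$b{\left(U{\left(-12 \right)} \right)} + 464034 = \frac{\sqrt{-292 + 7}}{7} + 464034 = \frac{\sqrt{-285}}{7} + 464034 = \frac{i \sqrt{285}}{7} + 464034 = 464034 + \frac{i \sqrt{285}}{7}$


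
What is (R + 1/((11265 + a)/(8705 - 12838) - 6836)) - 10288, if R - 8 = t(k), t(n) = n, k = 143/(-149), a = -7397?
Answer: -43285939191145/4210301344 ≈ -10281.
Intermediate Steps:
k = -143/149 (k = 143*(-1/149) = -143/149 ≈ -0.95973)
R = 1049/149 (R = 8 - 143/149 = 1049/149 ≈ 7.0403)
(R + 1/((11265 + a)/(8705 - 12838) - 6836)) - 10288 = (1049/149 + 1/((11265 - 7397)/(8705 - 12838) - 6836)) - 10288 = (1049/149 + 1/(3868/(-4133) - 6836)) - 10288 = (1049/149 + 1/(3868*(-1/4133) - 6836)) - 10288 = (1049/149 + 1/(-3868/4133 - 6836)) - 10288 = (1049/149 + 1/(-28257056/4133)) - 10288 = (1049/149 - 4133/28257056) - 10288 = 29641035927/4210301344 - 10288 = -43285939191145/4210301344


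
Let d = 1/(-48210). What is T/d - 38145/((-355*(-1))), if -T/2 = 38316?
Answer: 262304431491/71 ≈ 3.6944e+9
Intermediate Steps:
T = -76632 (T = -2*38316 = -76632)
d = -1/48210 ≈ -2.0743e-5
T/d - 38145/((-355*(-1))) = -76632/(-1/48210) - 38145/((-355*(-1))) = -76632*(-48210) - 38145/355 = 3694428720 - 38145*1/355 = 3694428720 - 7629/71 = 262304431491/71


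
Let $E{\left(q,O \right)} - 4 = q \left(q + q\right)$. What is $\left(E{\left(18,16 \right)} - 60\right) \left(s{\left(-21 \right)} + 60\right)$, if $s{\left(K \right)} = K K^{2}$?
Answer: $-5446992$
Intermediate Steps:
$E{\left(q,O \right)} = 4 + 2 q^{2}$ ($E{\left(q,O \right)} = 4 + q \left(q + q\right) = 4 + q 2 q = 4 + 2 q^{2}$)
$s{\left(K \right)} = K^{3}$
$\left(E{\left(18,16 \right)} - 60\right) \left(s{\left(-21 \right)} + 60\right) = \left(\left(4 + 2 \cdot 18^{2}\right) - 60\right) \left(\left(-21\right)^{3} + 60\right) = \left(\left(4 + 2 \cdot 324\right) - 60\right) \left(-9261 + 60\right) = \left(\left(4 + 648\right) - 60\right) \left(-9201\right) = \left(652 - 60\right) \left(-9201\right) = 592 \left(-9201\right) = -5446992$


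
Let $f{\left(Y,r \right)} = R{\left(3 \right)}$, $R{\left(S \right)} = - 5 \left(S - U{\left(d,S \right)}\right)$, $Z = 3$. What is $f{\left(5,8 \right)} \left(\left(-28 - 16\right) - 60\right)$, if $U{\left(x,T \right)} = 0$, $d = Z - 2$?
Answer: $1560$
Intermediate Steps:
$d = 1$ ($d = 3 - 2 = 1$)
$R{\left(S \right)} = - 5 S$ ($R{\left(S \right)} = - 5 \left(S - 0\right) = - 5 \left(S + 0\right) = - 5 S$)
$f{\left(Y,r \right)} = -15$ ($f{\left(Y,r \right)} = \left(-5\right) 3 = -15$)
$f{\left(5,8 \right)} \left(\left(-28 - 16\right) - 60\right) = - 15 \left(\left(-28 - 16\right) - 60\right) = - 15 \left(-44 - 60\right) = \left(-15\right) \left(-104\right) = 1560$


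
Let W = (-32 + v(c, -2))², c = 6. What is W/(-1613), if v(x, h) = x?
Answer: -676/1613 ≈ -0.41910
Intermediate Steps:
W = 676 (W = (-32 + 6)² = (-26)² = 676)
W/(-1613) = 676/(-1613) = 676*(-1/1613) = -676/1613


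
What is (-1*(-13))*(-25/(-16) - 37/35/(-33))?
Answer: 383071/18480 ≈ 20.729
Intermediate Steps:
(-1*(-13))*(-25/(-16) - 37/35/(-33)) = 13*(-25*(-1/16) - 37*1/35*(-1/33)) = 13*(25/16 - 37/35*(-1/33)) = 13*(25/16 + 37/1155) = 13*(29467/18480) = 383071/18480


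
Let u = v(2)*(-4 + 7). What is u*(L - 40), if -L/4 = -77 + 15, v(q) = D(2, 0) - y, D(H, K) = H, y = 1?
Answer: 624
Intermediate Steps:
v(q) = 1 (v(q) = 2 - 1*1 = 2 - 1 = 1)
L = 248 (L = -4*(-77 + 15) = -4*(-62) = 248)
u = 3 (u = 1*(-4 + 7) = 1*3 = 3)
u*(L - 40) = 3*(248 - 40) = 3*208 = 624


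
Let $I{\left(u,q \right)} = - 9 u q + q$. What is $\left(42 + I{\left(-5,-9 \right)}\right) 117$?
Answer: $-43524$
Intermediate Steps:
$I{\left(u,q \right)} = q - 9 q u$ ($I{\left(u,q \right)} = - 9 q u + q = q - 9 q u$)
$\left(42 + I{\left(-5,-9 \right)}\right) 117 = \left(42 - 9 \left(1 - -45\right)\right) 117 = \left(42 - 9 \left(1 + 45\right)\right) 117 = \left(42 - 414\right) 117 = \left(-372\right) 117 = -43524$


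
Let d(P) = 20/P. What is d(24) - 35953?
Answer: -215713/6 ≈ -35952.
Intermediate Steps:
d(24) - 35953 = 20/24 - 35953 = 20*(1/24) - 35953 = ⅚ - 35953 = -215713/6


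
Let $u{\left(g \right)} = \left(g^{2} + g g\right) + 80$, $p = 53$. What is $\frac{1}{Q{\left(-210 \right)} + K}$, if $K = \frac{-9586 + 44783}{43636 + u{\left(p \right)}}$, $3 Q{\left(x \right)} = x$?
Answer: $- \frac{49334}{3418183} \approx -0.014433$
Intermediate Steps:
$Q{\left(x \right)} = \frac{x}{3}$
$u{\left(g \right)} = 80 + 2 g^{2}$ ($u{\left(g \right)} = \left(g^{2} + g^{2}\right) + 80 = 2 g^{2} + 80 = 80 + 2 g^{2}$)
$K = \frac{35197}{49334}$ ($K = \frac{-9586 + 44783}{43636 + \left(80 + 2 \cdot 53^{2}\right)} = \frac{35197}{43636 + \left(80 + 2 \cdot 2809\right)} = \frac{35197}{43636 + \left(80 + 5618\right)} = \frac{35197}{43636 + 5698} = \frac{35197}{49334} \approx 0.71344$)
$\frac{1}{Q{\left(-210 \right)} + K} = \frac{1}{\frac{1}{3} \left(-210\right) + \frac{35197}{49334}} = \frac{1}{-70 + \frac{35197}{49334}} = \frac{1}{- \frac{3418183}{49334}} = - \frac{49334}{3418183}$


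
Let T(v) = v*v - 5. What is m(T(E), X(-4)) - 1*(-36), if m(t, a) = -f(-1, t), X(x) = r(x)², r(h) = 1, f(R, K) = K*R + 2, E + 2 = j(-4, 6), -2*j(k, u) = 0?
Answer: 33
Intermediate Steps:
j(k, u) = 0 (j(k, u) = -½*0 = 0)
E = -2 (E = -2 + 0 = -2)
f(R, K) = 2 + K*R
X(x) = 1 (X(x) = 1² = 1)
T(v) = -5 + v² (T(v) = v² - 5 = -5 + v²)
m(t, a) = -2 + t (m(t, a) = -(2 + t*(-1)) = -(2 - t) = -2 + t)
m(T(E), X(-4)) - 1*(-36) = (-2 + (-5 + (-2)²)) - 1*(-36) = (-2 + (-5 + 4)) + 36 = (-2 - 1) + 36 = -3 + 36 = 33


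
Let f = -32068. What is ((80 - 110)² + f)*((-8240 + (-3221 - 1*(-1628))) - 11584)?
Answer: 667525056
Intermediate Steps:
((80 - 110)² + f)*((-8240 + (-3221 - 1*(-1628))) - 11584) = ((80 - 110)² - 32068)*((-8240 + (-3221 - 1*(-1628))) - 11584) = ((-30)² - 32068)*((-8240 + (-3221 + 1628)) - 11584) = (900 - 32068)*((-8240 - 1593) - 11584) = -31168*(-9833 - 11584) = -31168*(-21417) = 667525056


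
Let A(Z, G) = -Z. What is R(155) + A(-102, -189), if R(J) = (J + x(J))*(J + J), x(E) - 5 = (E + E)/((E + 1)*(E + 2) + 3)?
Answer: 243509318/4899 ≈ 49706.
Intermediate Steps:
x(E) = 5 + 2*E/(3 + (1 + E)*(2 + E)) (x(E) = 5 + (E + E)/((E + 1)*(E + 2) + 3) = 5 + (2*E)/((1 + E)*(2 + E) + 3) = 5 + (2*E)/(3 + (1 + E)*(2 + E)) = 5 + 2*E/(3 + (1 + E)*(2 + E)))
R(J) = 2*J*(J + (25 + 5*J² + 17*J)/(5 + J² + 3*J)) (R(J) = (J + (25 + 5*J² + 17*J)/(5 + J² + 3*J))*(J + J) = (J + (25 + 5*J² + 17*J)/(5 + J² + 3*J))*(2*J) = 2*J*(J + (25 + 5*J² + 17*J)/(5 + J² + 3*J)))
R(155) + A(-102, -189) = 2*155*(25 + 155³ + 8*155² + 22*155)/(5 + 155² + 3*155) - 1*(-102) = 2*155*(25 + 3723875 + 8*24025 + 3410)/(5 + 24025 + 465) + 102 = 2*155*(25 + 3723875 + 192200 + 3410)/24495 + 102 = 2*155*(1/24495)*3919510 + 102 = 243009620/4899 + 102 = 243509318/4899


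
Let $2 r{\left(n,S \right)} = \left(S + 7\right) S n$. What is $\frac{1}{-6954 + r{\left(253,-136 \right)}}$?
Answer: $\frac{1}{2212362} \approx 4.5201 \cdot 10^{-7}$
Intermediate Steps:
$r{\left(n,S \right)} = \frac{S n \left(7 + S\right)}{2}$ ($r{\left(n,S \right)} = \frac{\left(S + 7\right) S n}{2} = \frac{\left(7 + S\right) S n}{2} = \frac{S n \left(7 + S\right)}{2}$)
$\frac{1}{-6954 + r{\left(253,-136 \right)}} = \frac{1}{-6954 + \frac{1}{2} \left(-136\right) 253 \left(7 - 136\right)} = \frac{1}{-6954 + \frac{1}{2} \left(-136\right) 253 \left(-129\right)} = \frac{1}{-6954 + 2219316} = \frac{1}{2212362}$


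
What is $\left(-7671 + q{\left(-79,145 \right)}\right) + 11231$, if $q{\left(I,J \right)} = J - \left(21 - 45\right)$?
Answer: $3729$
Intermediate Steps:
$q{\left(I,J \right)} = 24 + J$ ($q{\left(I,J \right)} = J - \left(21 - 45\right) = J - -24 = J + 24 = 24 + J$)
$\left(-7671 + q{\left(-79,145 \right)}\right) + 11231 = \left(-7671 + \left(24 + 145\right)\right) + 11231 = \left(-7671 + 169\right) + 11231 = -7502 + 11231 = 3729$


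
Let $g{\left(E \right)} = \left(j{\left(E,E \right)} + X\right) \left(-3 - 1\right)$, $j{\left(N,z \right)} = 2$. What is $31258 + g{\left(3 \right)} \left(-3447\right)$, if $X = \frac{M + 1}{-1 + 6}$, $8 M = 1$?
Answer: $\frac{619363}{10} \approx 61936.0$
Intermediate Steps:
$M = \frac{1}{8}$ ($M = \frac{1}{8} \cdot 1 = \frac{1}{8} \approx 0.125$)
$X = \frac{9}{40}$ ($X = \frac{\frac{1}{8} + 1}{-1 + 6} = \frac{9}{8 \cdot 5} = \frac{9}{8} \cdot \frac{1}{5} = \frac{9}{40} \approx 0.225$)
$g{\left(E \right)} = - \frac{89}{10}$ ($g{\left(E \right)} = \left(2 + \frac{9}{40}\right) \left(-3 - 1\right) = \frac{89}{40} \left(-4\right) = - \frac{89}{10}$)
$31258 + g{\left(3 \right)} \left(-3447\right) = 31258 - - \frac{306783}{10} = 31258 + \frac{306783}{10} = \frac{619363}{10}$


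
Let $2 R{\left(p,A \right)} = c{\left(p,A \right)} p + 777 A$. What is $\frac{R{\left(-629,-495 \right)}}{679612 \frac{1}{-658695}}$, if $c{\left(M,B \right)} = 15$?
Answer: $\frac{1827878625}{9572} \approx 1.9096 \cdot 10^{5}$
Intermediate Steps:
$R{\left(p,A \right)} = \frac{15 p}{2} + \frac{777 A}{2}$ ($R{\left(p,A \right)} = \frac{15 p + 777 A}{2} = \frac{15 p}{2} + \frac{777 A}{2}$)
$\frac{R{\left(-629,-495 \right)}}{679612 \frac{1}{-658695}} = \frac{\frac{15}{2} \left(-629\right) + \frac{777}{2} \left(-495\right)}{679612 \frac{1}{-658695}} = \frac{- \frac{9435}{2} - \frac{384615}{2}}{679612 \left(- \frac{1}{658695}\right)} = - \frac{197025}{- \frac{679612}{658695}} = \left(-197025\right) \left(- \frac{658695}{679612}\right) = \frac{1827878625}{9572}$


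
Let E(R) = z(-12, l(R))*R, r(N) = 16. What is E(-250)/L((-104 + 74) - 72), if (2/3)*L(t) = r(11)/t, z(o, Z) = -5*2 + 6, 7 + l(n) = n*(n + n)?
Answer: -4250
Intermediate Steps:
l(n) = -7 + 2*n**2 (l(n) = -7 + n*(n + n) = -7 + n*(2*n) = -7 + 2*n**2)
z(o, Z) = -4 (z(o, Z) = -10 + 6 = -4)
L(t) = 24/t (L(t) = 3*(16/t)/2 = 24/t)
E(R) = -4*R
E(-250)/L((-104 + 74) - 72) = (-4*(-250))/((24/((-104 + 74) - 72))) = 1000/((24/(-30 - 72))) = 1000/((24/(-102))) = 1000/((24*(-1/102))) = 1000/(-4/17) = 1000*(-17/4) = -4250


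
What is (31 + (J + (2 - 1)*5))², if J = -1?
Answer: 1225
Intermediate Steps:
(31 + (J + (2 - 1)*5))² = (31 + (-1 + (2 - 1)*5))² = (31 + (-1 + 1*5))² = (31 + (-1 + 5))² = (31 + 4)² = 35² = 1225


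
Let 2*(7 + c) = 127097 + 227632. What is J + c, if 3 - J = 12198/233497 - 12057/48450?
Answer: 334411513911509/1885488275 ≈ 1.7736e+5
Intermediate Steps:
c = 354715/2 (c = -7 + (127097 + 227632)/2 = -7 + (1/2)*354729 = -7 + 354729/2 = 354715/2 ≈ 1.7736e+5)
J = 12054356393/3770976550 (J = 3 - (12198/233497 - 12057/48450) = 3 - (12198*(1/233497) - 12057*1/48450) = 3 - (12198/233497 - 4019/16150) = 3 - 1*(-741426743/3770976550) = 3 + 741426743/3770976550 = 12054356393/3770976550 ≈ 3.1966)
J + c = 12054356393/3770976550 + 354715/2 = 334411513911509/1885488275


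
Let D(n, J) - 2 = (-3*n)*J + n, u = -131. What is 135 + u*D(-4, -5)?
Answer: 8257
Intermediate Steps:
D(n, J) = 2 + n - 3*J*n (D(n, J) = 2 + ((-3*n)*J + n) = 2 + (-3*J*n + n) = 2 + (n - 3*J*n) = 2 + n - 3*J*n)
135 + u*D(-4, -5) = 135 - 131*(2 - 4 - 3*(-5)*(-4)) = 135 - 131*(2 - 4 - 60) = 135 - 131*(-62) = 135 + 8122 = 8257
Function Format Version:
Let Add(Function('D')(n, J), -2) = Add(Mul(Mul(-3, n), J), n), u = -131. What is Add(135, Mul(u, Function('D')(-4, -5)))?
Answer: 8257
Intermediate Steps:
Function('D')(n, J) = Add(2, n, Mul(-3, J, n)) (Function('D')(n, J) = Add(2, Add(Mul(Mul(-3, n), J), n)) = Add(2, Add(Mul(-3, J, n), n)) = Add(2, Add(n, Mul(-3, J, n))) = Add(2, n, Mul(-3, J, n)))
Add(135, Mul(u, Function('D')(-4, -5))) = Add(135, Mul(-131, Add(2, -4, Mul(-3, -5, -4)))) = Add(135, Mul(-131, Add(2, -4, -60))) = Add(135, Mul(-131, -62)) = Add(135, 8122) = 8257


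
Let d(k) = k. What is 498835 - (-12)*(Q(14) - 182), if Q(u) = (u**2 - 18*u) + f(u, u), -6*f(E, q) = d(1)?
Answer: 495977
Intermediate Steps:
f(E, q) = -1/6 (f(E, q) = -1/6*1 = -1/6)
Q(u) = -1/6 + u**2 - 18*u (Q(u) = (u**2 - 18*u) - 1/6 = -1/6 + u**2 - 18*u)
498835 - (-12)*(Q(14) - 182) = 498835 - (-12)*((-1/6 + 14**2 - 18*14) - 182) = 498835 - (-12)*((-1/6 + 196 - 252) - 182) = 498835 - (-12)*(-337/6 - 182) = 498835 - (-12)*(-1429)/6 = 498835 - 1*2858 = 498835 - 2858 = 495977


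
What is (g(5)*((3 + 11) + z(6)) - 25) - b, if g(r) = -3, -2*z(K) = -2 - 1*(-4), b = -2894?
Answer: 2830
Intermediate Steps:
z(K) = -1 (z(K) = -(-2 - 1*(-4))/2 = -(-2 + 4)/2 = -½*2 = -1)
(g(5)*((3 + 11) + z(6)) - 25) - b = (-3*((3 + 11) - 1) - 25) - 1*(-2894) = (-3*(14 - 1) - 25) + 2894 = (-3*13 - 25) + 2894 = (-39 - 25) + 2894 = -64 + 2894 = 2830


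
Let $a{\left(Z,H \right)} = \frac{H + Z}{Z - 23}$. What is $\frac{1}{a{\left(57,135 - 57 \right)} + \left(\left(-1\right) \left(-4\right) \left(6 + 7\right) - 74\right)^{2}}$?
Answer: $\frac{34}{16591} \approx 0.0020493$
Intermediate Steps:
$a{\left(Z,H \right)} = \frac{H + Z}{-23 + Z}$
$\frac{1}{a{\left(57,135 - 57 \right)} + \left(\left(-1\right) \left(-4\right) \left(6 + 7\right) - 74\right)^{2}} = \frac{1}{\frac{\left(135 - 57\right) + 57}{-23 + 57} + \left(\left(-1\right) \left(-4\right) \left(6 + 7\right) - 74\right)^{2}} = \frac{1}{\frac{\left(135 - 57\right) + 57}{34} + \left(4 \cdot 13 - 74\right)^{2}} = \frac{1}{\frac{78 + 57}{34} + \left(52 - 74\right)^{2}} = \frac{1}{\frac{1}{34} \cdot 135 + \left(-22\right)^{2}} = \frac{1}{\frac{135}{34} + 484} = \frac{1}{\frac{16591}{34}} = \frac{34}{16591}$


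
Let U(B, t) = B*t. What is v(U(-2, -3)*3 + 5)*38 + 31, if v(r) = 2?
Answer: 107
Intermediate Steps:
v(U(-2, -3)*3 + 5)*38 + 31 = 2*38 + 31 = 76 + 31 = 107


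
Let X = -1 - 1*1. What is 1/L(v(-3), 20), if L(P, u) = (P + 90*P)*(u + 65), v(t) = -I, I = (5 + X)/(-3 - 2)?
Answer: 1/4641 ≈ 0.00021547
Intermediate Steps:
X = -2 (X = -1 - 1 = -2)
I = -⅗ (I = (5 - 2)/(-3 - 2) = 3/(-5) = 3*(-⅕) = -⅗ ≈ -0.60000)
v(t) = ⅗ (v(t) = -1*(-⅗) = ⅗)
L(P, u) = 91*P*(65 + u) (L(P, u) = (91*P)*(65 + u) = 91*P*(65 + u))
1/L(v(-3), 20) = 1/(91*(⅗)*(65 + 20)) = 1/(91*(⅗)*85) = 1/4641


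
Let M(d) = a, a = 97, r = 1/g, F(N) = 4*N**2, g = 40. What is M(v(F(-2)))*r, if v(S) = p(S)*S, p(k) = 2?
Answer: 97/40 ≈ 2.4250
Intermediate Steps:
r = 1/40 ≈ 0.025000
v(S) = 2*S
M(d) = 97
M(v(F(-2)))*r = 97*(1/40) = 97/40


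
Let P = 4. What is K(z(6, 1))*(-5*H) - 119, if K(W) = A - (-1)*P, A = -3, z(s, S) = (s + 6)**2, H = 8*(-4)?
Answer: 41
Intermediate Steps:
H = -32
z(s, S) = (6 + s)**2
K(W) = 1 (K(W) = -3 - (-1)*4 = -3 - 1*(-4) = -3 + 4 = 1)
K(z(6, 1))*(-5*H) - 119 = 1*(-5*(-32)) - 119 = 1*160 - 119 = 160 - 119 = 41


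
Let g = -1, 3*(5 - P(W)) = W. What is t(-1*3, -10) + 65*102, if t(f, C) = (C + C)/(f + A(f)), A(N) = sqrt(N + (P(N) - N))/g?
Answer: 6650 - 20*sqrt(6)/3 ≈ 6633.7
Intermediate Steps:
P(W) = 5 - W/3
A(N) = -sqrt(5 - N/3) (A(N) = sqrt(N + ((5 - N/3) - N))/(-1) = sqrt(N + (5 - 4*N/3))*(-1) = sqrt(5 - N/3)*(-1) = -sqrt(5 - N/3))
t(f, C) = 2*C/(f - sqrt(45 - 3*f)/3) (t(f, C) = (C + C)/(f - sqrt(45 - 3*f)/3) = (2*C)/(f - sqrt(45 - 3*f)/3) = 2*C/(f - sqrt(45 - 3*f)/3))
t(-1*3, -10) + 65*102 = 6*(-10)/(3*(-1*3) - sqrt(3)*sqrt(15 - (-1)*3)) + 65*102 = 6*(-10)/(3*(-3) - sqrt(3)*sqrt(15 - 1*(-3))) + 6630 = 6*(-10)/(-9 - sqrt(3)*sqrt(15 + 3)) + 6630 = 6*(-10)/(-9 - sqrt(3)*sqrt(18)) + 6630 = 6*(-10)/(-9 - sqrt(3)*3*sqrt(2)) + 6630 = 6*(-10)/(-9 - 3*sqrt(6)) + 6630 = -60/(-9 - 3*sqrt(6)) + 6630 = 6630 - 60/(-9 - 3*sqrt(6))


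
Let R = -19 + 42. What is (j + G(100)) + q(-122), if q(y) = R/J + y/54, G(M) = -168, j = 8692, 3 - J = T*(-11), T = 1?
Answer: 3221839/378 ≈ 8523.4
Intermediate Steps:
R = 23
J = 14 (J = 3 - (-11) = 3 - 1*(-11) = 3 + 11 = 14)
q(y) = 23/14 + y/54
(j + G(100)) + q(-122) = (8692 - 168) + (23/14 + (1/54)*(-122)) = 8524 + (23/14 - 61/27) = 8524 - 233/378 = 3221839/378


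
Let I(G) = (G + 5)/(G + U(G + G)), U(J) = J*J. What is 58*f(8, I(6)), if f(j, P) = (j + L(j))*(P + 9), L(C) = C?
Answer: 631504/75 ≈ 8420.0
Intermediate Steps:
U(J) = J²
I(G) = (5 + G)/(G + 4*G²) (I(G) = (G + 5)/(G + (G + G)²) = (5 + G)/(G + (2*G)²) = (5 + G)/(G + 4*G²))
f(j, P) = 2*j*(9 + P) (f(j, P) = (j + j)*(P + 9) = (2*j)*(9 + P) = 2*j*(9 + P))
58*f(8, I(6)) = 58*(2*8*(9 + (5 + 6)/(6*(1 + 4*6)))) = 58*(2*8*(9 + (⅙)*11/(1 + 24))) = 58*(2*8*(9 + (⅙)*11/25)) = 58*(2*8*(9 + (⅙)*(1/25)*11)) = 58*(2*8*(9 + 11/150)) = 58*(2*8*(1361/150)) = 58*(10888/75) = 631504/75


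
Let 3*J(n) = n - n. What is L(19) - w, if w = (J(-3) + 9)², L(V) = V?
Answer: -62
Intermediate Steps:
J(n) = 0 (J(n) = (n - n)/3 = (⅓)*0 = 0)
w = 81 (w = (0 + 9)² = 9² = 81)
L(19) - w = 19 - 1*81 = 19 - 81 = -62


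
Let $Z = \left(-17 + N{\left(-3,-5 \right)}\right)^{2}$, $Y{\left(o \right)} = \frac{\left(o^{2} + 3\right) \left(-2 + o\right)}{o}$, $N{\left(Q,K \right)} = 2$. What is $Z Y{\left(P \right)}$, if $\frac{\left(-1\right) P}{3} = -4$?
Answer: $\frac{55125}{2} \approx 27563.0$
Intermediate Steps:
$P = 12$ ($P = \left(-3\right) \left(-4\right) = 12$)
$Y{\left(o \right)} = \frac{\left(-2 + o\right) \left(3 + o^{2}\right)}{o}$ ($Y{\left(o \right)} = \frac{\left(3 + o^{2}\right) \left(-2 + o\right)}{o} = \frac{\left(-2 + o\right) \left(3 + o^{2}\right)}{o}$)
$Z = 225$ ($Z = \left(-17 + 2\right)^{2} = \left(-15\right)^{2} = 225$)
$Z Y{\left(P \right)} = 225 \left(3 + 12^{2} - \frac{6}{12} - 24\right) = 225 \left(3 + 144 - \frac{1}{2} - 24\right) = 225 \cdot \frac{245}{2} = \frac{55125}{2}$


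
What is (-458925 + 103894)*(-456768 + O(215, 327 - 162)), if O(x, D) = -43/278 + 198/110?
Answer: 225411039777223/1390 ≈ 1.6217e+11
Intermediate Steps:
O(x, D) = 2287/1390 (O(x, D) = -43*1/278 + 198*(1/110) = -43/278 + 9/5 = 2287/1390)
(-458925 + 103894)*(-456768 + O(215, 327 - 162)) = (-458925 + 103894)*(-456768 + 2287/1390) = -355031*(-634905233/1390) = 225411039777223/1390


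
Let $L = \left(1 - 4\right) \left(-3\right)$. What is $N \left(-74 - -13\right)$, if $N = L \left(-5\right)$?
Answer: $2745$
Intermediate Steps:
$L = 9$ ($L = \left(-3\right) \left(-3\right) = 9$)
$N = -45$ ($N = 9 \left(-5\right) = -45$)
$N \left(-74 - -13\right) = - 45 \left(-74 - -13\right) = - 45 \left(-74 + \left(-16 + 29\right)\right) = - 45 \left(-74 + 13\right) = \left(-45\right) \left(-61\right) = 2745$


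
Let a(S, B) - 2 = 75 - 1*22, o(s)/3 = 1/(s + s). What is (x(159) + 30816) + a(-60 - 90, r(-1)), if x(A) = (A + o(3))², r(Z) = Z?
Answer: 225245/4 ≈ 56311.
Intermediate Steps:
o(s) = 3/(2*s) (o(s) = 3/(s + s) = 3/((2*s)) = 3*(1/(2*s)) = 3/(2*s))
x(A) = (½ + A)² (x(A) = (A + (3/2)/3)² = (A + (3/2)*(⅓))² = (A + ½)² = (½ + A)²)
a(S, B) = 55 (a(S, B) = 2 + (75 - 1*22) = 2 + (75 - 22) = 2 + 53 = 55)
(x(159) + 30816) + a(-60 - 90, r(-1)) = ((1 + 2*159)²/4 + 30816) + 55 = ((1 + 318)²/4 + 30816) + 55 = ((¼)*319² + 30816) + 55 = ((¼)*101761 + 30816) + 55 = (101761/4 + 30816) + 55 = 225025/4 + 55 = 225245/4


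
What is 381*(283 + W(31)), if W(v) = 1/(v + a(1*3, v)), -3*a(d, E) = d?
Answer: 1078357/10 ≈ 1.0784e+5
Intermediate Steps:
a(d, E) = -d/3
W(v) = 1/(-1 + v) (W(v) = 1/(v - 3/3) = 1/(v - ⅓*3) = 1/(v - 1) = 1/(-1 + v))
381*(283 + W(31)) = 381*(283 + 1/(-1 + 31)) = 381*(283 + 1/30) = 381*(8491/30) = 1078357/10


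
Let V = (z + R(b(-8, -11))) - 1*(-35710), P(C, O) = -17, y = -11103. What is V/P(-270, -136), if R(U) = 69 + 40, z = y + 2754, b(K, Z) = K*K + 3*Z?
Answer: -27470/17 ≈ -1615.9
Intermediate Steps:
b(K, Z) = K² + 3*Z
z = -8349 (z = -11103 + 2754 = -8349)
R(U) = 109
V = 27470 (V = (-8349 + 109) - 1*(-35710) = -8240 + 35710 = 27470)
V/P(-270, -136) = 27470/(-17) = 27470*(-1/17) = -27470/17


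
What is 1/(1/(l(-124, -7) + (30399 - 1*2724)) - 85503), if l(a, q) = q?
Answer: -27668/2365697003 ≈ -1.1695e-5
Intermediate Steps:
1/(1/(l(-124, -7) + (30399 - 1*2724)) - 85503) = 1/(1/(-7 + (30399 - 1*2724)) - 85503) = 1/(1/(-7 + (30399 - 2724)) - 85503) = 1/(1/(-7 + 27675) - 85503) = 1/(1/27668 - 85503) = 1/(-2365697003/27668) = -27668/2365697003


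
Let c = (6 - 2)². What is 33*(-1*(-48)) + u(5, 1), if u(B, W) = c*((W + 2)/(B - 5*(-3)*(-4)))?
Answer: 87072/55 ≈ 1583.1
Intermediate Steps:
c = 16 (c = 4² = 16)
u(B, W) = 16*(2 + W)/(-60 + B) (u(B, W) = 16*((W + 2)/(B - 5*(-3)*(-4))) = 16*((2 + W)/(B + 15*(-4))) = 16*((2 + W)/(B - 60)) = 16*((2 + W)/(-60 + B)) = 16*(2 + W)/(-60 + B))
33*(-1*(-48)) + u(5, 1) = 33*(-1*(-48)) + 16*(2 + 1)/(-60 + 5) = 33*48 + 16*3/(-55) = 1584 + 16*(-1/55)*3 = 1584 - 48/55 = 87072/55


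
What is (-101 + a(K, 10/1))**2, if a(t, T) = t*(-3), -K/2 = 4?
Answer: 5929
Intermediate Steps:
K = -8 (K = -2*4 = -8)
a(t, T) = -3*t
(-101 + a(K, 10/1))**2 = (-101 - 3*(-8))**2 = (-101 + 24)**2 = (-77)**2 = 5929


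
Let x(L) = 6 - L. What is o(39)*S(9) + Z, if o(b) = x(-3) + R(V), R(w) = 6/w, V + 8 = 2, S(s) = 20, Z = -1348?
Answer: -1188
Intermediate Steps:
V = -6 (V = -8 + 2 = -6)
o(b) = 8 (o(b) = (6 - 1*(-3)) + 6/(-6) = (6 + 3) + 6*(-⅙) = 9 - 1 = 8)
o(39)*S(9) + Z = 8*20 - 1348 = 160 - 1348 = -1188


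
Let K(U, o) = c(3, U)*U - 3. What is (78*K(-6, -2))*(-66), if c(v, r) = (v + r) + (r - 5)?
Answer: -416988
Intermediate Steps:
c(v, r) = -5 + v + 2*r (c(v, r) = (r + v) + (-5 + r) = -5 + v + 2*r)
K(U, o) = -3 + U*(-2 + 2*U) (K(U, o) = (-5 + 3 + 2*U)*U - 3 = (-2 + 2*U)*U - 3 = U*(-2 + 2*U) - 3 = -3 + U*(-2 + 2*U))
(78*K(-6, -2))*(-66) = (78*(-3 + 2*(-6)*(-1 - 6)))*(-66) = (78*(-3 + 2*(-6)*(-7)))*(-66) = (78*(-3 + 84))*(-66) = (78*81)*(-66) = 6318*(-66) = -416988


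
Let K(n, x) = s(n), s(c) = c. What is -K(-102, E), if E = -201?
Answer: 102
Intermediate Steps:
K(n, x) = n
-K(-102, E) = -1*(-102) = 102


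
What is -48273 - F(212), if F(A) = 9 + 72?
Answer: -48354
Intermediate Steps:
F(A) = 81
-48273 - F(212) = -48273 - 1*81 = -48273 - 81 = -48354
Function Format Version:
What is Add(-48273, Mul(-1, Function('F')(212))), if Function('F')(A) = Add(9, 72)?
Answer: -48354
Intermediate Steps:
Function('F')(A) = 81
Add(-48273, Mul(-1, Function('F')(212))) = Add(-48273, Mul(-1, 81)) = Add(-48273, -81) = -48354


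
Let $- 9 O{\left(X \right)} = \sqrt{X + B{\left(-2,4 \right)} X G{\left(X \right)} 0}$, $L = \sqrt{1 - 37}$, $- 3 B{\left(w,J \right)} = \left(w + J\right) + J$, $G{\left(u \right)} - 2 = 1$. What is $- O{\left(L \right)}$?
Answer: $\frac{\sqrt{6} \sqrt{i}}{9} \approx 0.19245 + 0.19245 i$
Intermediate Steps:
$G{\left(u \right)} = 3$ ($G{\left(u \right)} = 2 + 1 = 3$)
$B{\left(w,J \right)} = - \frac{2 J}{3} - \frac{w}{3}$ ($B{\left(w,J \right)} = - \frac{\left(w + J\right) + J}{3} = - \frac{\left(J + w\right) + J}{3} = - \frac{w + 2 J}{3} = - \frac{2 J}{3} - \frac{w}{3}$)
$L = 6 i$ ($L = \sqrt{-36} = 6 i \approx 6.0 i$)
$O{\left(X \right)} = - \frac{\sqrt{X}}{9}$ ($O{\left(X \right)} = - \frac{\sqrt{X + \left(\left(- \frac{2}{3}\right) 4 - - \frac{2}{3}\right) X 3 \cdot 0}}{9} = - \frac{\sqrt{X + \left(- \frac{8}{3} + \frac{2}{3}\right) 3 X 0}}{9} = - \frac{\sqrt{X - 0}}{9} = - \frac{\sqrt{X + 0}}{9} = - \frac{\sqrt{X}}{9}$)
$- O{\left(L \right)} = - \frac{\left(-1\right) \sqrt{6 i}}{9} = - \frac{\left(-1\right) \sqrt{6} \sqrt{i}}{9} = \frac{\sqrt{6} \sqrt{i}}{9}$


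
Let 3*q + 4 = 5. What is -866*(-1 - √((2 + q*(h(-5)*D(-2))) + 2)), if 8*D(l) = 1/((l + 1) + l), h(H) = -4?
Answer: 866 + 433*√146/3 ≈ 2610.0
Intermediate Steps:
q = ⅓ (q = -4/3 + (⅓)*5 = -4/3 + 5/3 = ⅓ ≈ 0.33333)
D(l) = 1/(8*(1 + 2*l)) (D(l) = 1/(8*((l + 1) + l)) = 1/(8*((1 + l) + l)) = 1/(8*(1 + 2*l)))
-866*(-1 - √((2 + q*(h(-5)*D(-2))) + 2)) = -866*(-1 - √((2 + (-1/(2*(1 + 2*(-2))))/3) + 2)) = -866*(-1 - √((2 + (-1/(2*(1 - 4)))/3) + 2)) = -866*(-1 - √((2 + (-1/(2*(-3)))/3) + 2)) = -866*(-1 - √((2 + (-(-1)/(2*3))/3) + 2)) = -866*(-1 - √((2 + (-4*(-1/24))/3) + 2)) = -866*(-1 - √((2 + (⅓)*(⅙)) + 2)) = -866*(-1 - √((2 + 1/18) + 2)) = -866*(-1 - √(37/18 + 2)) = -866*(-1 - √(73/18)) = -866*(-1 - √146/6) = 866 + 433*√146/3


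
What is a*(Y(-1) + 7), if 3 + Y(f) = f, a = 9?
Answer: 27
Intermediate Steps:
Y(f) = -3 + f
a*(Y(-1) + 7) = 9*((-3 - 1) + 7) = 9*(-4 + 7) = 9*3 = 27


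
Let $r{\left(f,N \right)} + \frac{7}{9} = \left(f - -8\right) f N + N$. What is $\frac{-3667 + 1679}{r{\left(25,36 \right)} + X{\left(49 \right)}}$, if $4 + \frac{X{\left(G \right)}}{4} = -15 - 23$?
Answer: $- \frac{2556}{38015} \approx -0.067237$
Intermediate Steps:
$r{\left(f,N \right)} = - \frac{7}{9} + N + N f \left(8 + f\right)$ ($r{\left(f,N \right)} = - \frac{7}{9} + \left(\left(f - -8\right) f N + N\right) = - \frac{7}{9} + \left(\left(f + 8\right) f N + N\right) = - \frac{7}{9} + \left(\left(8 + f\right) f N + N\right) = - \frac{7}{9} + \left(f \left(8 + f\right) N + N\right) = - \frac{7}{9} + \left(N f \left(8 + f\right) + N\right) = - \frac{7}{9} + \left(N + N f \left(8 + f\right)\right) = - \frac{7}{9} + N + N f \left(8 + f\right)$)
$X{\left(G \right)} = -168$ ($X{\left(G \right)} = -16 + 4 \left(-15 - 23\right) = -16 + 4 \left(-38\right) = -16 - 152 = -168$)
$\frac{-3667 + 1679}{r{\left(25,36 \right)} + X{\left(49 \right)}} = \frac{-3667 + 1679}{\left(- \frac{7}{9} + 36 + 36 \cdot 25^{2} + 8 \cdot 36 \cdot 25\right) - 168} = - \frac{1988}{\left(- \frac{7}{9} + 36 + 36 \cdot 625 + 7200\right) - 168} = - \frac{1988}{\left(- \frac{7}{9} + 36 + 22500 + 7200\right) - 168} = - \frac{1988}{\frac{267617}{9} - 168} = - \frac{1988}{\frac{266105}{9}} = \left(-1988\right) \frac{9}{266105} = - \frac{2556}{38015}$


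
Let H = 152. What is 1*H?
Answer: 152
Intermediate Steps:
1*H = 1*152 = 152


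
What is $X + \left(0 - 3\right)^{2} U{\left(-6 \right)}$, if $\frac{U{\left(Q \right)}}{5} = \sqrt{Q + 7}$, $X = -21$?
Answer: $24$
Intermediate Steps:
$U{\left(Q \right)} = 5 \sqrt{7 + Q}$ ($U{\left(Q \right)} = 5 \sqrt{Q + 7} = 5 \sqrt{7 + Q}$)
$X + \left(0 - 3\right)^{2} U{\left(-6 \right)} = -21 + \left(0 - 3\right)^{2} \cdot 5 \sqrt{7 - 6} = -21 + \left(-3\right)^{2} \cdot 5 \sqrt{1} = -21 + 9 \cdot 5 \cdot 1 = -21 + 9 \cdot 5 = -21 + 45 = 24$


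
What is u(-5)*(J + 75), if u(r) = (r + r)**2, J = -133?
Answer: -5800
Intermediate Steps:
u(r) = 4*r**2 (u(r) = (2*r)**2 = 4*r**2)
u(-5)*(J + 75) = (4*(-5)**2)*(-133 + 75) = (4*25)*(-58) = 100*(-58) = -5800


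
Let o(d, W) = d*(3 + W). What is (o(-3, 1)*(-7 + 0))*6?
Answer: 504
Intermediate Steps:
(o(-3, 1)*(-7 + 0))*6 = ((-3*(3 + 1))*(-7 + 0))*6 = (-3*4*(-7))*6 = -12*(-7)*6 = 84*6 = 504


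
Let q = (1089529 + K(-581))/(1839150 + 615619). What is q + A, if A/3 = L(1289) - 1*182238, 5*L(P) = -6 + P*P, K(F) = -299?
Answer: 1105125819185/2454769 ≈ 4.5020e+5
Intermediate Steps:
L(P) = -6/5 + P²/5 (L(P) = (-6 + P*P)/5 = (-6 + P²)/5 = -6/5 + P²/5)
q = 1089230/2454769 (q = (1089529 - 299)/(1839150 + 615619) = 1089230/2454769 ≈ 0.44372)
A = 450195 (A = 3*((-6/5 + (⅕)*1289²) - 1*182238) = 3*((-6/5 + (⅕)*1661521) - 182238) = 3*((-6/5 + 1661521/5) - 182238) = 3*(332303 - 182238) = 3*150065 = 450195)
q + A = 1089230/2454769 + 450195 = 1105125819185/2454769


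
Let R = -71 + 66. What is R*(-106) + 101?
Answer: 631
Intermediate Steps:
R = -5
R*(-106) + 101 = -5*(-106) + 101 = 530 + 101 = 631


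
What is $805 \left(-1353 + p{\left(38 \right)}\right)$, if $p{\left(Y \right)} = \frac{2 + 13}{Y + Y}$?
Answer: $- \frac{82764465}{76} \approx -1.089 \cdot 10^{6}$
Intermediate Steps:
$p{\left(Y \right)} = \frac{15}{2 Y}$
$805 \left(-1353 + p{\left(38 \right)}\right) = 805 \left(-1353 + \frac{15}{2 \cdot 38}\right) = 805 \left(-1353 + \frac{15}{2} \cdot \frac{1}{38}\right) = 805 \left(-1353 + \frac{15}{76}\right) = 805 \left(- \frac{102813}{76}\right) = - \frac{82764465}{76}$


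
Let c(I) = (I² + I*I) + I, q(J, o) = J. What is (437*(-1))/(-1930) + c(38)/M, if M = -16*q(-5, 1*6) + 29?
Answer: 5694813/210370 ≈ 27.070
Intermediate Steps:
c(I) = I + 2*I² (c(I) = (I² + I²) + I = 2*I² + I = I + 2*I²)
M = 109 (M = -16*(-5) + 29 = 80 + 29 = 109)
(437*(-1))/(-1930) + c(38)/M = (437*(-1))/(-1930) + (38*(1 + 2*38))/109 = -437*(-1/1930) + (38*(1 + 76))*(1/109) = 437/1930 + (38*77)*(1/109) = 437/1930 + 2926*(1/109) = 437/1930 + 2926/109 = 5694813/210370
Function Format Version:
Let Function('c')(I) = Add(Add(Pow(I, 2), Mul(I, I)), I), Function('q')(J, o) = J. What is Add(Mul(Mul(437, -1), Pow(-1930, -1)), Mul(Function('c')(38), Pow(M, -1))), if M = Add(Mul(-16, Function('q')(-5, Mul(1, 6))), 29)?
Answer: Rational(5694813, 210370) ≈ 27.070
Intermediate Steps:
Function('c')(I) = Add(I, Mul(2, Pow(I, 2))) (Function('c')(I) = Add(Add(Pow(I, 2), Pow(I, 2)), I) = Add(Mul(2, Pow(I, 2)), I) = Add(I, Mul(2, Pow(I, 2))))
M = 109 (M = Add(Mul(-16, -5), 29) = Add(80, 29) = 109)
Add(Mul(Mul(437, -1), Pow(-1930, -1)), Mul(Function('c')(38), Pow(M, -1))) = Add(Mul(Mul(437, -1), Pow(-1930, -1)), Mul(Mul(38, Add(1, Mul(2, 38))), Pow(109, -1))) = Add(Mul(-437, Rational(-1, 1930)), Mul(Mul(38, Add(1, 76)), Rational(1, 109))) = Add(Rational(437, 1930), Mul(Mul(38, 77), Rational(1, 109))) = Add(Rational(437, 1930), Mul(2926, Rational(1, 109))) = Add(Rational(437, 1930), Rational(2926, 109)) = Rational(5694813, 210370)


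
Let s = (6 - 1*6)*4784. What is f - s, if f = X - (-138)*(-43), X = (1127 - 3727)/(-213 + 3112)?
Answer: -1323482/223 ≈ -5934.9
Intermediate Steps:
X = -200/223 (X = -2600/2899 = -2600*1/2899 = -200/223 ≈ -0.89686)
s = 0 (s = (6 - 6)*4784 = 0*4784 = 0)
f = -1323482/223 (f = -200/223 - (-138)*(-43) = -200/223 - 1*5934 = -200/223 - 5934 = -1323482/223 ≈ -5934.9)
f - s = -1323482/223 - 1*0 = -1323482/223 + 0 = -1323482/223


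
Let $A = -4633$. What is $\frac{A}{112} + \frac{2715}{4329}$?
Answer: $- \frac{6584059}{161616} \approx -40.739$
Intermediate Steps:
$\frac{A}{112} + \frac{2715}{4329} = - \frac{4633}{112} + \frac{2715}{4329} = \left(-4633\right) \frac{1}{112} + 2715 \cdot \frac{1}{4329} = - \frac{4633}{112} + \frac{905}{1443} = - \frac{6584059}{161616}$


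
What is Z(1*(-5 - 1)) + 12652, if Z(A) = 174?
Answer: 12826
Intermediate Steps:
Z(1*(-5 - 1)) + 12652 = 174 + 12652 = 12826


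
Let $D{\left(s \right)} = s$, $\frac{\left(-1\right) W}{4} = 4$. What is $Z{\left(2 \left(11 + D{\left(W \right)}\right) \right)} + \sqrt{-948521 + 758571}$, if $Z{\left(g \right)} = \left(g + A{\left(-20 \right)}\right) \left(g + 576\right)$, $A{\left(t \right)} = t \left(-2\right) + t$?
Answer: $5660 + 5 i \sqrt{7598} \approx 5660.0 + 435.83 i$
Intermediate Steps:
$W = -16$ ($W = \left(-4\right) 4 = -16$)
$A{\left(t \right)} = - t$ ($A{\left(t \right)} = - 2 t + t = - t$)
$Z{\left(g \right)} = \left(20 + g\right) \left(576 + g\right)$ ($Z{\left(g \right)} = \left(g - -20\right) \left(g + 576\right) = \left(g + 20\right) \left(576 + g\right) = \left(20 + g\right) \left(576 + g\right)$)
$Z{\left(2 \left(11 + D{\left(W \right)}\right) \right)} + \sqrt{-948521 + 758571} = \left(11520 + \left(2 \left(11 - 16\right)\right)^{2} + 596 \cdot 2 \left(11 - 16\right)\right) + \sqrt{-948521 + 758571} = \left(11520 + \left(2 \left(-5\right)\right)^{2} + 596 \cdot 2 \left(-5\right)\right) + \sqrt{-189950} = \left(11520 + \left(-10\right)^{2} + 596 \left(-10\right)\right) + 5 i \sqrt{7598} = \left(11520 + 100 - 5960\right) + 5 i \sqrt{7598} = 5660 + 5 i \sqrt{7598}$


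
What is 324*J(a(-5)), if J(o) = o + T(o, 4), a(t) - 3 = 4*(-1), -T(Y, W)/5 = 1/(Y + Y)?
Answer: 486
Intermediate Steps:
T(Y, W) = -5/(2*Y) (T(Y, W) = -5/(Y + Y) = -5*1/(2*Y) = -5/(2*Y))
a(t) = -1 (a(t) = 3 + 4*(-1) = 3 - 4 = -1)
J(o) = o - 5/(2*o)
324*J(a(-5)) = 324*(-1 - 5/2/(-1)) = 324*(-1 - 5/2*(-1)) = 324*(-1 + 5/2) = 324*(3/2) = 486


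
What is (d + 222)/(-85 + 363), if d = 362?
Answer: 292/139 ≈ 2.1007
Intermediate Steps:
(d + 222)/(-85 + 363) = (362 + 222)/(-85 + 363) = 584/278 = 584*(1/278) = 292/139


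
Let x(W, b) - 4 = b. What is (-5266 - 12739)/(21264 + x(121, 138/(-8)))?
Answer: -72020/85003 ≈ -0.84726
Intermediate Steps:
x(W, b) = 4 + b
(-5266 - 12739)/(21264 + x(121, 138/(-8))) = (-5266 - 12739)/(21264 + (4 + 138/(-8))) = -18005/(21264 + (4 + 138*(-⅛))) = -18005/(21264 + (4 - 69/4)) = -18005/(21264 - 53/4) = -18005/85003/4 = -18005*4/85003 = -72020/85003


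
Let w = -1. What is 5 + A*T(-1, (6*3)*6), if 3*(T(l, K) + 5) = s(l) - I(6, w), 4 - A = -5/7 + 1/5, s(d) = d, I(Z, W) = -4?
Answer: -457/35 ≈ -13.057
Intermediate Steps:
A = 158/35 (A = 4 - (-5/7 + 1/5) = 4 - 1*(-18/35) = 4 + 18/35 = 158/35 ≈ 4.5143)
T(l, K) = -11/3 + l/3 (T(l, K) = -5 + (l - 1*(-4))/3 = -5 + (l + 4)/3 = -5 + (4 + l)/3 = -5 + (4/3 + l/3) = -11/3 + l/3)
5 + A*T(-1, (6*3)*6) = 5 + 158*(-11/3 + (1/3)*(-1))/35 = 5 + 158*(-11/3 - 1/3)/35 = 5 + (158/35)*(-4) = 5 - 632/35 = -457/35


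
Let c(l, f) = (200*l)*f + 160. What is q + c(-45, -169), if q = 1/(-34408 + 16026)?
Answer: 27961963119/18382 ≈ 1.5212e+6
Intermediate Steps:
c(l, f) = 160 + 200*f*l (c(l, f) = 200*f*l + 160 = 160 + 200*f*l)
q = -1/18382 (q = 1/(-18382) = -1/18382 ≈ -5.4401e-5)
q + c(-45, -169) = -1/18382 + (160 + 200*(-169)*(-45)) = -1/18382 + (160 + 1521000) = -1/18382 + 1521160 = 27961963119/18382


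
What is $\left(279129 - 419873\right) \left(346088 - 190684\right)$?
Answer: $-21872180576$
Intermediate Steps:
$\left(279129 - 419873\right) \left(346088 - 190684\right) = \left(-140744\right) 155404 = -21872180576$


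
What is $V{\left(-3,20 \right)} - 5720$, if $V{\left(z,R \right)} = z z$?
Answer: $-5711$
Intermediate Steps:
$V{\left(z,R \right)} = z^{2}$
$V{\left(-3,20 \right)} - 5720 = \left(-3\right)^{2} - 5720 = 9 - 5720 = -5711$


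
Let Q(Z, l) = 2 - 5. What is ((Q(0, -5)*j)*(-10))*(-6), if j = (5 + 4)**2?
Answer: -14580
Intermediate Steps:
Q(Z, l) = -3
j = 81 (j = 9**2 = 81)
((Q(0, -5)*j)*(-10))*(-6) = (-3*81*(-10))*(-6) = -243*(-10)*(-6) = 2430*(-6) = -14580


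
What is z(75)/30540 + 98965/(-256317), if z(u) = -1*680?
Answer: -53278111/130465353 ≈ -0.40837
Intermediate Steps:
z(u) = -680
z(75)/30540 + 98965/(-256317) = -680/30540 + 98965/(-256317) = -680*1/30540 + 98965*(-1/256317) = -34/1527 - 98965/256317 = -53278111/130465353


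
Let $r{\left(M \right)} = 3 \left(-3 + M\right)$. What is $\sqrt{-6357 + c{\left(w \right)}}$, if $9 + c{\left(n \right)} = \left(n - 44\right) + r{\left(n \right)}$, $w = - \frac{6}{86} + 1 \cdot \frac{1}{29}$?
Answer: $\frac{i \sqrt{9981822243}}{1247} \approx 80.12 i$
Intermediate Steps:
$w = - \frac{44}{1247}$ ($w = \left(-6\right) \frac{1}{86} + 1 \cdot \frac{1}{29} = - \frac{3}{43} + \frac{1}{29} = - \frac{44}{1247} \approx -0.035285$)
$r{\left(M \right)} = -9 + 3 M$
$c{\left(n \right)} = -62 + 4 n$ ($c{\left(n \right)} = -9 + \left(\left(n - 44\right) + \left(-9 + 3 n\right)\right) = -9 + \left(\left(-44 + n\right) + \left(-9 + 3 n\right)\right) = -9 + \left(-53 + 4 n\right) = -62 + 4 n$)
$\sqrt{-6357 + c{\left(w \right)}} = \sqrt{-6357 + \left(-62 + 4 \left(- \frac{44}{1247}\right)\right)} = \sqrt{-6357 - \frac{77490}{1247}} = \sqrt{- \frac{8004669}{1247}} = \frac{i \sqrt{9981822243}}{1247}$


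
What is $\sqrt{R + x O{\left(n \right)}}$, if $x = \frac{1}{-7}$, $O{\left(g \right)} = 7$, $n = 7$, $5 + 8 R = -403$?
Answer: $2 i \sqrt{13} \approx 7.2111 i$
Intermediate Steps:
$R = -51$ ($R = - \frac{5}{8} + \frac{1}{8} \left(-403\right) = - \frac{5}{8} - \frac{403}{8} = -51$)
$x = - \frac{1}{7} \approx -0.14286$
$\sqrt{R + x O{\left(n \right)}} = \sqrt{-51 - 1} = \sqrt{-52} = 2 i \sqrt{13}$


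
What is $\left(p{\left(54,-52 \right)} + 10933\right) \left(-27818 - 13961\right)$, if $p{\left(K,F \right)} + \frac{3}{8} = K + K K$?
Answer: $- \frac{4646702159}{8} \approx -5.8084 \cdot 10^{8}$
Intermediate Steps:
$p{\left(K,F \right)} = - \frac{3}{8} + K + K^{2}$ ($p{\left(K,F \right)} = - \frac{3}{8} + \left(K + K K\right) = - \frac{3}{8} + \left(K + K^{2}\right) = - \frac{3}{8} + K + K^{2}$)
$\left(p{\left(54,-52 \right)} + 10933\right) \left(-27818 - 13961\right) = \left(\left(- \frac{3}{8} + 54 + 54^{2}\right) + 10933\right) \left(-27818 - 13961\right) = \left(\left(- \frac{3}{8} + 54 + 2916\right) + 10933\right) \left(-41779\right) = \left(\frac{23757}{8} + 10933\right) \left(-41779\right) = \frac{111221}{8} \left(-41779\right) = - \frac{4646702159}{8}$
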